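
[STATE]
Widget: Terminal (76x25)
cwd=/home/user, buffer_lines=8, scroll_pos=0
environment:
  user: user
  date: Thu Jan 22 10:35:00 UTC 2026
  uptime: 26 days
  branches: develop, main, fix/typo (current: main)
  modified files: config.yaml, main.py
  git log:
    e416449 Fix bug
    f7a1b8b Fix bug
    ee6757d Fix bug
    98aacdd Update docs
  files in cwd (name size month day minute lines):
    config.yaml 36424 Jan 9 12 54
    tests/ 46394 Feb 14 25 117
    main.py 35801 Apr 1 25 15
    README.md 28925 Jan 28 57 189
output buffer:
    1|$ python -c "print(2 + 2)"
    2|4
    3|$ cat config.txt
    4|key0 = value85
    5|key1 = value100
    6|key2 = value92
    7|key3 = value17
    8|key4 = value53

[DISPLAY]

$ python -c "print(2 + 2)"                                                  
4                                                                           
$ cat config.txt                                                            
key0 = value85                                                              
key1 = value100                                                             
key2 = value92                                                              
key3 = value17                                                              
key4 = value53                                                              
$ █                                                                         
                                                                            
                                                                            
                                                                            
                                                                            
                                                                            
                                                                            
                                                                            
                                                                            
                                                                            
                                                                            
                                                                            
                                                                            
                                                                            
                                                                            
                                                                            
                                                                            


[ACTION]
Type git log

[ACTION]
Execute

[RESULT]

$ python -c "print(2 + 2)"                                                  
4                                                                           
$ cat config.txt                                                            
key0 = value85                                                              
key1 = value100                                                             
key2 = value92                                                              
key3 = value17                                                              
key4 = value53                                                              
$ git log                                                                   
e416449 Fix bug                                                             
f7a1b8b Fix bug                                                             
ee6757d Fix bug                                                             
98aacdd Update docs                                                         
$ █                                                                         
                                                                            
                                                                            
                                                                            
                                                                            
                                                                            
                                                                            
                                                                            
                                                                            
                                                                            
                                                                            
                                                                            


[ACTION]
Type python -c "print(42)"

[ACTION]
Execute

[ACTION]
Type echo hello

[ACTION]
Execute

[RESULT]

$ python -c "print(2 + 2)"                                                  
4                                                                           
$ cat config.txt                                                            
key0 = value85                                                              
key1 = value100                                                             
key2 = value92                                                              
key3 = value17                                                              
key4 = value53                                                              
$ git log                                                                   
e416449 Fix bug                                                             
f7a1b8b Fix bug                                                             
ee6757d Fix bug                                                             
98aacdd Update docs                                                         
$ python -c "print(42)"                                                     
42                                                                          
$ echo hello                                                                
hello                                                                       
$ █                                                                         
                                                                            
                                                                            
                                                                            
                                                                            
                                                                            
                                                                            
                                                                            


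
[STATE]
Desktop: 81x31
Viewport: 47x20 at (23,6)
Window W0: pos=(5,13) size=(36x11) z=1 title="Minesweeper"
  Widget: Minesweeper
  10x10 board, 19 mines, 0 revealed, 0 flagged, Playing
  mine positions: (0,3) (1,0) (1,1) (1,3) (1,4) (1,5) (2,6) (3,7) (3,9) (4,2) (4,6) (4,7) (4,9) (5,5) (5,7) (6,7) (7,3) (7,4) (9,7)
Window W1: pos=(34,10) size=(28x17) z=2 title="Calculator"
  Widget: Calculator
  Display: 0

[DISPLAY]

                                               
                                               
                                               
                                               
           ┏━━━━━━━━━━━━━━━━━━━━━━━━━━┓        
           ┃ Calculator               ┃        
           ┠──────────────────────────┨        
━━━━━━━━━━━┃                         0┃        
           ┃┌───┬───┬───┬───┐         ┃        
───────────┃│ 7 │ 8 │ 9 │ ÷ │         ┃        
           ┃├───┼───┼───┼───┤         ┃        
           ┃│ 4 │ 5 │ 6 │ × │         ┃        
           ┃├───┼───┼───┼───┤         ┃        
           ┃│ 1 │ 2 │ 3 │ - │         ┃        
           ┃├───┼───┼───┼───┤         ┃        
           ┃│ 0 │ . │ = │ + │         ┃        
           ┃├───┼───┼───┼───┤         ┃        
━━━━━━━━━━━┃│ C │ MC│ MR│ M+│         ┃        
           ┃└───┴───┴───┴───┘         ┃        
           ┃                          ┃        


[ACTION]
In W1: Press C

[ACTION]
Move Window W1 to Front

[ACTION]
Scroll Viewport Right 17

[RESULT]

                                               
                                               
                                               
                                               
┏━━━━━━━━━━━━━━━━━━━━━━━━━━┓                   
┃ Calculator               ┃                   
┠──────────────────────────┨                   
┃                         0┃                   
┃┌───┬───┬───┬───┐         ┃                   
┃│ 7 │ 8 │ 9 │ ÷ │         ┃                   
┃├───┼───┼───┼───┤         ┃                   
┃│ 4 │ 5 │ 6 │ × │         ┃                   
┃├───┼───┼───┼───┤         ┃                   
┃│ 1 │ 2 │ 3 │ - │         ┃                   
┃├───┼───┼───┼───┤         ┃                   
┃│ 0 │ . │ = │ + │         ┃                   
┃├───┼───┼───┼───┤         ┃                   
┃│ C │ MC│ MR│ M+│         ┃                   
┃└───┴───┴───┴───┘         ┃                   
┃                          ┃                   


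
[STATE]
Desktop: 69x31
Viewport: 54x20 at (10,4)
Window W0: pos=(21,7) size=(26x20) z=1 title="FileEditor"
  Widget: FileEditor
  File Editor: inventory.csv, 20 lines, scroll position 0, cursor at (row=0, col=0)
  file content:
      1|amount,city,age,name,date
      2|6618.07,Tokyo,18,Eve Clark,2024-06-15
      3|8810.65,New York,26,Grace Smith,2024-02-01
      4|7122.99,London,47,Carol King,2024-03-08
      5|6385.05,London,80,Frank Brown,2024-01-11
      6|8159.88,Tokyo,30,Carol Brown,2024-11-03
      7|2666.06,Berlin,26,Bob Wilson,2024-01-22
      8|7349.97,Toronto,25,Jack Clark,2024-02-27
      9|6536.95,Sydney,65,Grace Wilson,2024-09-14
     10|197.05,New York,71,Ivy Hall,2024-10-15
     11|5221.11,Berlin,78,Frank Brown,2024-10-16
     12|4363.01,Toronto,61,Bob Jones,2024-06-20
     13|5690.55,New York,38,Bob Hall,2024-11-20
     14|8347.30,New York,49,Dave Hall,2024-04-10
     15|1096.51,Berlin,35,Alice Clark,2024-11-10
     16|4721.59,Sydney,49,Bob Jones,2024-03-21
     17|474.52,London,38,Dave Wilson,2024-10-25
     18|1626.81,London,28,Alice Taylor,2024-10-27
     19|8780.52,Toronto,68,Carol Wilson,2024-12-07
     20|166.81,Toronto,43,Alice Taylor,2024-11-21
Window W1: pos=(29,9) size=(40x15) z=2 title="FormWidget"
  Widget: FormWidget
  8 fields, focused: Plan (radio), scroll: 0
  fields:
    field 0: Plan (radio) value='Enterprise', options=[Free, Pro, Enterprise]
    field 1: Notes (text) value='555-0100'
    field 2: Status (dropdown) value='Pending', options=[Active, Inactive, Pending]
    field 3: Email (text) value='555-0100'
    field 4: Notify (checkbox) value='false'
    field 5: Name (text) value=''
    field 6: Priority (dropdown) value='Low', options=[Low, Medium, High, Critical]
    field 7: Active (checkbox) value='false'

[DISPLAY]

                                                      
                                                      
                                                      
           ┏━━━━━━━━━━━━━━━━━━━━━━━━┓                 
           ┃ FileEditor             ┃                 
           ┠───────┏━━━━━━━━━━━━━━━━━━━━━━━━━━━━━━━━━━
           ┃█mount,┃ FormWidget                       
           ┃6618.07┠──────────────────────────────────
           ┃8810.65┃> Plan:       ( ) Free  ( ) Pro  (
           ┃7122.99┃  Notes:      [555-0100           
           ┃6385.05┃  Status:     [Pending            
           ┃8159.88┃  Email:      [555-0100           
           ┃2666.06┃  Notify:     [ ]                 
           ┃7349.97┃  Name:       [                   
           ┃6536.95┃  Priority:   [Low                
           ┃197.05,┃  Active:     [ ]                 
           ┃5221.11┃                                  
           ┃4363.01┃                                  
           ┃5690.55┃                                  
           ┃8347.30┗━━━━━━━━━━━━━━━━━━━━━━━━━━━━━━━━━━


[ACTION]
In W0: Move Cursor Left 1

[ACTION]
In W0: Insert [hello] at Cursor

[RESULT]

                                                      
                                                      
                                                      
           ┏━━━━━━━━━━━━━━━━━━━━━━━━┓                 
           ┃ FileEditor             ┃                 
           ┠───────┏━━━━━━━━━━━━━━━━━━━━━━━━━━━━━━━━━━
           ┃hello█m┃ FormWidget                       
           ┃6618.07┠──────────────────────────────────
           ┃8810.65┃> Plan:       ( ) Free  ( ) Pro  (
           ┃7122.99┃  Notes:      [555-0100           
           ┃6385.05┃  Status:     [Pending            
           ┃8159.88┃  Email:      [555-0100           
           ┃2666.06┃  Notify:     [ ]                 
           ┃7349.97┃  Name:       [                   
           ┃6536.95┃  Priority:   [Low                
           ┃197.05,┃  Active:     [ ]                 
           ┃5221.11┃                                  
           ┃4363.01┃                                  
           ┃5690.55┃                                  
           ┃8347.30┗━━━━━━━━━━━━━━━━━━━━━━━━━━━━━━━━━━


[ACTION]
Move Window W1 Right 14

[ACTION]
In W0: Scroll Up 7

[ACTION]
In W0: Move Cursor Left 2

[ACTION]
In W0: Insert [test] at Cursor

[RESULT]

                                                      
                                                      
                                                      
           ┏━━━━━━━━━━━━━━━━━━━━━━━━┓                 
           ┃ FileEditor             ┃                 
           ┠───────┏━━━━━━━━━━━━━━━━━━━━━━━━━━━━━━━━━━
           ┃heltest┃ FormWidget                       
           ┃6618.07┠──────────────────────────────────
           ┃8810.65┃> Plan:       ( ) Free  ( ) Pro  (
           ┃7122.99┃  Notes:      [555-0100           
           ┃6385.05┃  Status:     [Pending            
           ┃8159.88┃  Email:      [555-0100           
           ┃2666.06┃  Notify:     [ ]                 
           ┃7349.97┃  Name:       [                   
           ┃6536.95┃  Priority:   [Low                
           ┃197.05,┃  Active:     [ ]                 
           ┃5221.11┃                                  
           ┃4363.01┃                                  
           ┃5690.55┃                                  
           ┃8347.30┗━━━━━━━━━━━━━━━━━━━━━━━━━━━━━━━━━━


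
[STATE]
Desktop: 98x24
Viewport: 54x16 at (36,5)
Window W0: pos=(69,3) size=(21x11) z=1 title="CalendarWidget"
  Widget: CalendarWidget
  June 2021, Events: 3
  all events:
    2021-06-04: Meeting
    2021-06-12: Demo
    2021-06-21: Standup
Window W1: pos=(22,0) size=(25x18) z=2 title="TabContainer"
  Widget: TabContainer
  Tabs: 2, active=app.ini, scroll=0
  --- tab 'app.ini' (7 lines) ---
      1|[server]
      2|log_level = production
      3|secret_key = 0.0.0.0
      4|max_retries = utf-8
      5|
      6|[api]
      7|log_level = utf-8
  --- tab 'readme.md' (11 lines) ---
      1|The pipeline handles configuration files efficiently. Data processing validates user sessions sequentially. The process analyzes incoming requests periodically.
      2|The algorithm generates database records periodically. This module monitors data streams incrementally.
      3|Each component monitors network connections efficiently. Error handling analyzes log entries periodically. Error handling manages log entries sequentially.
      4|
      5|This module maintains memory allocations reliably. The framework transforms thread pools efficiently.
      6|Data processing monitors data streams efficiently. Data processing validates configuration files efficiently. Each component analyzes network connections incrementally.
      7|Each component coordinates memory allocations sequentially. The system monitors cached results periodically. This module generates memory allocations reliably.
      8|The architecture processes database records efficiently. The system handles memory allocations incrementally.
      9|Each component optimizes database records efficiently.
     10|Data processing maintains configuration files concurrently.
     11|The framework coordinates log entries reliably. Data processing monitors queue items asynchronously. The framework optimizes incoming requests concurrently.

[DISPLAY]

          ┃                      ┠───────────────────┨
roduction ┃                      ┃     June 2021     ┃
0.0.0.0   ┃                      ┃Mo Tu We Th Fr Sa S┃
 utf-8    ┃                      ┃    1  2  3  4*  5 ┃
          ┃                      ┃ 7  8  9 10 11 12* ┃
          ┃                      ┃14 15 16 17 18 19 2┃
tf-8      ┃                      ┃21* 22 23 24 25 26 ┃
          ┃                      ┃28 29 30           ┃
          ┃                      ┗━━━━━━━━━━━━━━━━━━━┛
          ┃                                           
          ┃                                           
          ┃                                           
━━━━━━━━━━┛                                           
                                                      
                                                      
                                                      


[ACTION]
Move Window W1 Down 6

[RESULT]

                                 ┠───────────────────┨
━━━━━━━━━━┓                      ┃     June 2021     ┃
          ┃                      ┃Mo Tu We Th Fr Sa S┃
──────────┨                      ┃    1  2  3  4*  5 ┃
adme.md   ┃                      ┃ 7  8  9 10 11 12* ┃
──────────┃                      ┃14 15 16 17 18 19 2┃
          ┃                      ┃21* 22 23 24 25 26 ┃
roduction ┃                      ┃28 29 30           ┃
0.0.0.0   ┃                      ┗━━━━━━━━━━━━━━━━━━━┛
 utf-8    ┃                                           
          ┃                                           
          ┃                                           
tf-8      ┃                                           
          ┃                                           
          ┃                                           
          ┃                                           


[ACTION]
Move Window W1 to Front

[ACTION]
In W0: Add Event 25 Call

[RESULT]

                                 ┠───────────────────┨
━━━━━━━━━━┓                      ┃     June 2021     ┃
          ┃                      ┃Mo Tu We Th Fr Sa S┃
──────────┨                      ┃    1  2  3  4*  5 ┃
adme.md   ┃                      ┃ 7  8  9 10 11 12* ┃
──────────┃                      ┃14 15 16 17 18 19 2┃
          ┃                      ┃21* 22 23 24 25* 26┃
roduction ┃                      ┃28 29 30           ┃
0.0.0.0   ┃                      ┗━━━━━━━━━━━━━━━━━━━┛
 utf-8    ┃                                           
          ┃                                           
          ┃                                           
tf-8      ┃                                           
          ┃                                           
          ┃                                           
          ┃                                           


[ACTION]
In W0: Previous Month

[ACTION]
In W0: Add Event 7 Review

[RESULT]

                                 ┠───────────────────┨
━━━━━━━━━━┓                      ┃      May 2021     ┃
          ┃                      ┃Mo Tu We Th Fr Sa S┃
──────────┨                      ┃                1  ┃
adme.md   ┃                      ┃ 3  4  5  6  7*  8 ┃
──────────┃                      ┃10 11 12 13 14 15 1┃
          ┃                      ┃17 18 19 20 21 22 2┃
roduction ┃                      ┃24 25 26 27 28 29 3┃
0.0.0.0   ┃                      ┗━━━━━━━━━━━━━━━━━━━┛
 utf-8    ┃                                           
          ┃                                           
          ┃                                           
tf-8      ┃                                           
          ┃                                           
          ┃                                           
          ┃                                           


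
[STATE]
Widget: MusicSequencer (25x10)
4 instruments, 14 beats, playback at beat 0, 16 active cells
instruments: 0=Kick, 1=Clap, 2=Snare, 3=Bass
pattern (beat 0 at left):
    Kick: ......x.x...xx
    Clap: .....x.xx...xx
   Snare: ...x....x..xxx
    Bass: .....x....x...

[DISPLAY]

      ▼1234567890123     
  Kick······█·█···██     
  Clap·····█·██···██     
 Snare···█····█··███     
  Bass·····█····█···     
                         
                         
                         
                         
                         


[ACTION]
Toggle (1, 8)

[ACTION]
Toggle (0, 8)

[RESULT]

      ▼1234567890123     
  Kick······█·····██     
  Clap·····█·█····██     
 Snare···█····█··███     
  Bass·····█····█···     
                         
                         
                         
                         
                         


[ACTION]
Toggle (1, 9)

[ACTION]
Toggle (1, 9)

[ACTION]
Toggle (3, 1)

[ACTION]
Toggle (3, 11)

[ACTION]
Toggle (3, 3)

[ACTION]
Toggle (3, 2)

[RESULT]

      ▼1234567890123     
  Kick······█·····██     
  Clap·····█·█····██     
 Snare···█····█··███     
  Bass·███·█····██··     
                         
                         
                         
                         
                         


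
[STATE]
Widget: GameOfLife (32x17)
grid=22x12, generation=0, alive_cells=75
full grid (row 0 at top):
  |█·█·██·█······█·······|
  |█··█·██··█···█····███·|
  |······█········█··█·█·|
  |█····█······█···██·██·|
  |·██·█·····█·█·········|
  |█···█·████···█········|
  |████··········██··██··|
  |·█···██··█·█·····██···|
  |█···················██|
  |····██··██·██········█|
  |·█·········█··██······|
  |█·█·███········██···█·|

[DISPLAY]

Gen: 0                          
█·█·██·█······█·······          
█··█·██··█···█····███·          
······█········█··█·█·          
█····█······█···██·██·          
·██·█·····█·█·········          
█···█·████···█········          
████··········██··██··          
·█···██··█·█·····██···          
█···················██          
····██··██·██········█          
·█·········█··██······          
█·█·███········██···█·          
                                
                                
                                
                                


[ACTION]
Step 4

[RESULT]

Gen: 4                          
···█···············██·          
······██···········█·█          
····█··█··██···█···█·█          
·····█··██·██·······██          
········██···█··█·····          
····█···██·········██·          
········██····█···███·          
···█···██·····█···█·█·          
····████···█·██·······          
·····█·····█·███······          
··········█···········          
···········█··██······          
                                
                                
                                
                                


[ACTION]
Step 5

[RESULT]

Gen: 9                          
······███·█·······███·          
··········█······█···█          
·········█···█····█··█          
·········███·█·····█··          
······█···█·██······█·          
·····█···█·········██·          
····█·············█·██          
···█·····█········█·█·          
···█··········█····██·          
···█··███·█··█·█······          
····██···█····█·······          
·········█████········          
                                
                                
                                
                                


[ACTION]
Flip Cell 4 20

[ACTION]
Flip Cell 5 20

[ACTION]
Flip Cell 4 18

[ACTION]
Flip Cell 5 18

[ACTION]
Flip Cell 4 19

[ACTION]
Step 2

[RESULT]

Gen: 11                         
·······█·█········███·          
·······█··██·····█···█          
·········█·███····█·██          
···········█··█·····██          
············███····██·          
·················█████          
···███···········███··          
··█··█··█········██··█          
··█······█····█····█··          
··█······█···█·█······          
····█······█··█·······          
·····██···████········          
                                
                                
                                
                                


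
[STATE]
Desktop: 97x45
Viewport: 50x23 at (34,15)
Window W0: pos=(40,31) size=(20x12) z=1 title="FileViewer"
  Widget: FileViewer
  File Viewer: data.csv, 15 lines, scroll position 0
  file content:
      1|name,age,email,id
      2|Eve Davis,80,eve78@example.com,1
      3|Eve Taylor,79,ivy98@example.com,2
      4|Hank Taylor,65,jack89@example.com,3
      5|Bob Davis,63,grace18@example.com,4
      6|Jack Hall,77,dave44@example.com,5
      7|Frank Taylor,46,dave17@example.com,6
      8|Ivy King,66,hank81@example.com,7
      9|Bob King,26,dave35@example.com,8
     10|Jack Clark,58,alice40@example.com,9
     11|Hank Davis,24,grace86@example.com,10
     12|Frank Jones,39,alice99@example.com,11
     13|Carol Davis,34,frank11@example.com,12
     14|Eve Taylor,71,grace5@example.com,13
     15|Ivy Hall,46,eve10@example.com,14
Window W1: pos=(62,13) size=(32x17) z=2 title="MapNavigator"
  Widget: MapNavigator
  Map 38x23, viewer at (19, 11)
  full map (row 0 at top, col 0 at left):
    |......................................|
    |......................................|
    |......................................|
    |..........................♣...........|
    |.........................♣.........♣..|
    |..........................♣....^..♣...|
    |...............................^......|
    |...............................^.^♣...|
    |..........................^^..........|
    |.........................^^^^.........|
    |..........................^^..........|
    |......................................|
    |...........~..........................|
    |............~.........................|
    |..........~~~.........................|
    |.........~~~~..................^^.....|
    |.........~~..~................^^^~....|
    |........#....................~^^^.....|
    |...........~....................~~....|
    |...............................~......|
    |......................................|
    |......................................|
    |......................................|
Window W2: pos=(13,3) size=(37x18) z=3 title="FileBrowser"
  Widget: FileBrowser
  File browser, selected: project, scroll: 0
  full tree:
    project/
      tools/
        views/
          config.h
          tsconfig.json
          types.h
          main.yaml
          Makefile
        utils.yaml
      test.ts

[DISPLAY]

               ┃            ┠─────────────────────
               ┃            ┃.....................
               ┃            ┃.....................
               ┃            ┃.....................
               ┃            ┃.....................
━━━━━━━━━━━━━━━┛            ┃.....................
                            ┃.....................
                            ┃...............@.....
                            ┃.......~.............
                            ┃........~............
                            ┃......~~~............
                            ┃.....~~~~............
                            ┃.....~~..~...........
                            ┃....#................
                            ┗━━━━━━━━━━━━━━━━━━━━━
                                                  
      ┏━━━━━━━━━━━━━━━━━━┓                        
      ┃ FileViewer       ┃                        
      ┠──────────────────┨                        
      ┃name,age,email,id▲┃                        
      ┃Eve Davis,80,eve7█┃                        
      ┃Eve Taylor,79,ivy░┃                        
      ┃Hank Taylor,65,ja░┃                        


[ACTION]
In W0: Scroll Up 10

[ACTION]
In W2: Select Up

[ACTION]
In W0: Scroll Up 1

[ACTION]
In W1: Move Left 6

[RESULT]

               ┃            ┠─────────────────────
               ┃            ┃  ...................
               ┃            ┃  ...................
               ┃            ┃  ...................
               ┃            ┃  ...................
━━━━━━━━━━━━━━━┛            ┃  ...................
                            ┃  ...................
                            ┃  .............@.....
                            ┃  ...........~.......
                            ┃  ............~......
                            ┃  ..........~~~......
                            ┃  .........~~~~......
                            ┃  .........~~..~.....
                            ┃  ........#..........
                            ┗━━━━━━━━━━━━━━━━━━━━━
                                                  
      ┏━━━━━━━━━━━━━━━━━━┓                        
      ┃ FileViewer       ┃                        
      ┠──────────────────┨                        
      ┃name,age,email,id▲┃                        
      ┃Eve Davis,80,eve7█┃                        
      ┃Eve Taylor,79,ivy░┃                        
      ┃Hank Taylor,65,ja░┃                        


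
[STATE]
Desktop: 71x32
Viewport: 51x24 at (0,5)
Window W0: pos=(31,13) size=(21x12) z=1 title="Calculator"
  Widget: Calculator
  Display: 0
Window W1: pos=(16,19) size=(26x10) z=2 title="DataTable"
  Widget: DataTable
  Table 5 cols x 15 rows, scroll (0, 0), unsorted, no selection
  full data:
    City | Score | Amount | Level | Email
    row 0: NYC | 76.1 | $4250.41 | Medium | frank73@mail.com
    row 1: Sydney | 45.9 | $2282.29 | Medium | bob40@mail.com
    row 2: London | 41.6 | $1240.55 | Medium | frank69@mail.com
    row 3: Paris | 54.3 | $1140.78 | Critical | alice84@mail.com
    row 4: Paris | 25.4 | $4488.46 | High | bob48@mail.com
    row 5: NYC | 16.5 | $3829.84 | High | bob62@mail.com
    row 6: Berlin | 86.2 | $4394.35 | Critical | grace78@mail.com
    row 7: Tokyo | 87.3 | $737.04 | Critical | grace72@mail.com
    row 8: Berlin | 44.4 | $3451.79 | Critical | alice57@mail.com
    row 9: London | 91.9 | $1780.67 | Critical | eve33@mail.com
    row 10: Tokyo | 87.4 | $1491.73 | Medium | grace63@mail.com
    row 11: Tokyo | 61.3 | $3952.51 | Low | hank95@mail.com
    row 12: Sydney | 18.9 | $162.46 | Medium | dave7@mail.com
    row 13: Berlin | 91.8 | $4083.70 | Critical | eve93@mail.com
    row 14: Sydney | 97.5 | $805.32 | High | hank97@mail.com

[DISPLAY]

                                                   
                                                   
                                                   
                                                   
                                                   
                                                   
                                                   
                                                   
                               ┏━━━━━━━━━━━━━━━━━━━
                               ┃ Calculator        
                               ┠───────────────────
                               ┃                  0
                               ┃┌───┬───┬───┬───┐  
                               ┃│ 7 │ 8 │ 9 │ ÷ │  
                ┏━━━━━━━━━━━━━━━━━━━━━━━━┓──┼───┤  
                ┃ DataTable              ┃6 │ × │  
                ┠────────────────────────┨──┼───┤  
                ┃City  │Score│Amount  │Le┃3 │ - │  
                ┃──────┼─────┼────────┼──┃──┴───┘  
                ┃NYC   │76.1 │$4250.41│Me┃━━━━━━━━━
                ┃Sydney│45.9 │$2282.29│Me┃         
                ┃London│41.6 │$1240.55│Me┃         
                ┃Paris │54.3 │$1140.78│Cr┃         
                ┗━━━━━━━━━━━━━━━━━━━━━━━━┛         


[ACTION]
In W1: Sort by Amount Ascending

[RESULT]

                                                   
                                                   
                                                   
                                                   
                                                   
                                                   
                                                   
                                                   
                               ┏━━━━━━━━━━━━━━━━━━━
                               ┃ Calculator        
                               ┠───────────────────
                               ┃                  0
                               ┃┌───┬───┬───┬───┐  
                               ┃│ 7 │ 8 │ 9 │ ÷ │  
                ┏━━━━━━━━━━━━━━━━━━━━━━━━┓──┼───┤  
                ┃ DataTable              ┃6 │ × │  
                ┠────────────────────────┨──┼───┤  
                ┃City  │Score│Amount ▲│Le┃3 │ - │  
                ┃──────┼─────┼────────┼──┃──┴───┘  
                ┃Sydney│18.9 │$162.46 │Me┃━━━━━━━━━
                ┃Tokyo │87.3 │$737.04 │Cr┃         
                ┃Sydney│97.5 │$805.32 │Hi┃         
                ┃Paris │54.3 │$1140.78│Cr┃         
                ┗━━━━━━━━━━━━━━━━━━━━━━━━┛         


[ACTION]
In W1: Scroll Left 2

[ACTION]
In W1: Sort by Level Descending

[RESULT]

                                                   
                                                   
                                                   
                                                   
                                                   
                                                   
                                                   
                                                   
                               ┏━━━━━━━━━━━━━━━━━━━
                               ┃ Calculator        
                               ┠───────────────────
                               ┃                  0
                               ┃┌───┬───┬───┬───┐  
                               ┃│ 7 │ 8 │ 9 │ ÷ │  
                ┏━━━━━━━━━━━━━━━━━━━━━━━━┓──┼───┤  
                ┃ DataTable              ┃6 │ × │  
                ┠────────────────────────┨──┼───┤  
                ┃City  │Score│Amount  │Le┃3 │ - │  
                ┃──────┼─────┼────────┼──┃──┴───┘  
                ┃Sydney│18.9 │$162.46 │Me┃━━━━━━━━━
                ┃London│41.6 │$1240.55│Me┃         
                ┃Tokyo │87.4 │$1491.73│Me┃         
                ┃Sydney│45.9 │$2282.29│Me┃         
                ┗━━━━━━━━━━━━━━━━━━━━━━━━┛         


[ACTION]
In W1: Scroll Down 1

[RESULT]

                                                   
                                                   
                                                   
                                                   
                                                   
                                                   
                                                   
                                                   
                               ┏━━━━━━━━━━━━━━━━━━━
                               ┃ Calculator        
                               ┠───────────────────
                               ┃                  0
                               ┃┌───┬───┬───┬───┐  
                               ┃│ 7 │ 8 │ 9 │ ÷ │  
                ┏━━━━━━━━━━━━━━━━━━━━━━━━┓──┼───┤  
                ┃ DataTable              ┃6 │ × │  
                ┠────────────────────────┨──┼───┤  
                ┃City  │Score│Amount  │Le┃3 │ - │  
                ┃──────┼─────┼────────┼──┃──┴───┘  
                ┃London│41.6 │$1240.55│Me┃━━━━━━━━━
                ┃Tokyo │87.4 │$1491.73│Me┃         
                ┃Sydney│45.9 │$2282.29│Me┃         
                ┃NYC   │76.1 │$4250.41│Me┃         
                ┗━━━━━━━━━━━━━━━━━━━━━━━━┛         
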